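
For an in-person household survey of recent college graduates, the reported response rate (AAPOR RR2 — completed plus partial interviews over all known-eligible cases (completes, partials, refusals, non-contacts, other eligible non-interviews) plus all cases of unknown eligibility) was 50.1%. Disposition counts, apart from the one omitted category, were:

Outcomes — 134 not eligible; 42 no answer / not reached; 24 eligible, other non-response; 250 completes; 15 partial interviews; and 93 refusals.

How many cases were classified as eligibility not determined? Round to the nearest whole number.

105

Num: 250 + 15 = 265
RR2 = 265 / D = 0.501
D = 265 / 0.501 = 528.9
Remaining denominator categories sum to 424
eligibility not determined = 528.9 − 424 ≈ 105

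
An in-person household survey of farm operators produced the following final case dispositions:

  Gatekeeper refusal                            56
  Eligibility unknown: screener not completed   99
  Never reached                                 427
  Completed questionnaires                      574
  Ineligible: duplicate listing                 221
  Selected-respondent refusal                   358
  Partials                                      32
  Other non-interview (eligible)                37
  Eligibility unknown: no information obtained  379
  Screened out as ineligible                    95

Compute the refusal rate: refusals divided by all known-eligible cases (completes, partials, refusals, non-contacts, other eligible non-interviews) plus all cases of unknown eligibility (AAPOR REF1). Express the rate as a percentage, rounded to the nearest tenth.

Declined to participate = 56 + 358 = 414
Undetermined eligibility = 99 + 379 = 478
Screened out, ineligible = 95 + 221 = 316
Numerator = 414
Base = 574 + 32 + 414 + 427 + 37 + 478 = 1962
REF1 = 414 / 1962 = 0.2110

21.1%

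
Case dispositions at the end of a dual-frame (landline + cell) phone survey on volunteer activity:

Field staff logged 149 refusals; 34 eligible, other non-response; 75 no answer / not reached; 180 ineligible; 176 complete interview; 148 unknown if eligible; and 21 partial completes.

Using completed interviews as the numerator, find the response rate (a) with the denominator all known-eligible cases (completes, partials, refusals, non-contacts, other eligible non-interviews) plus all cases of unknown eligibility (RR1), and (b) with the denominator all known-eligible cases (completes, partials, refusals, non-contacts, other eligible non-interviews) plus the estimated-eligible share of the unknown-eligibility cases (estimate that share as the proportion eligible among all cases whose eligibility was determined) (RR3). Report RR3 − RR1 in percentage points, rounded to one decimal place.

Num: 176
Denom: 176 + 21 + 149 + 75 + 34 + 148 = 603
RR1 = 176 / 603 = 0.2919
Known eligible: 176 + 21 + 149 + 75 + 34 = 455
e = 455 / (455 + 180) = 455 / 635 = 0.7165
e × U: 0.7165 × 148 = 106.04
Denom: 455 + 106.04 = 561.04
RR3 = 176 / 561.04 = 0.3137
Difference = 31.37 − 29.19 = 2.18 percentage points

2.2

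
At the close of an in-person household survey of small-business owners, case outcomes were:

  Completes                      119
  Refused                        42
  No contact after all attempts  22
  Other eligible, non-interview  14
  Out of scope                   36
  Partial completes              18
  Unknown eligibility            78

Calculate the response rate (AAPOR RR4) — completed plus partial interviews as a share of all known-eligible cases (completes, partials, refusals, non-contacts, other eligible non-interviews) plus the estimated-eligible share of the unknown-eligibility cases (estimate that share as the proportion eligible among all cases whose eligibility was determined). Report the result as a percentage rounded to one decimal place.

48.6%

Top = 119 + 18 = 137
Eligible (known) = 119 + 18 + 42 + 22 + 14 = 215
e = 215 / (215 + 36) = 215 / 251 = 0.8566
Estimated eligible among unknowns = 0.8566 × 78 = 66.81
Denom = 215 + 66.81 = 281.81
RR4 = 137 / 281.81 = 0.4861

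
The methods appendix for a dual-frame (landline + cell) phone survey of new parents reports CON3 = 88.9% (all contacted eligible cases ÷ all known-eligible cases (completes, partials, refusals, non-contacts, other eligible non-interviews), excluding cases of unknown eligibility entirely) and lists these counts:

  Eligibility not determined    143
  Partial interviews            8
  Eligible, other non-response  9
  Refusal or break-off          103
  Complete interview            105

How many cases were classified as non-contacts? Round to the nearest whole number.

28

Top = 105 + 8 + 103 + 9 = 225
CON3 = 225 / D = 0.889
D = 225 / 0.889 = 253.1
Other denominator terms total 225
non-contacts = 253.1 − 225 ≈ 28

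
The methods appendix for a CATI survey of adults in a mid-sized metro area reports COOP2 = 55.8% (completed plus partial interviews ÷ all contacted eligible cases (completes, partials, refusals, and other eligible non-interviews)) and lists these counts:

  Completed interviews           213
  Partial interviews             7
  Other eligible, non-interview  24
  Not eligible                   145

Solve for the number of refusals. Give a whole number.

Top: 213 + 7 = 220
COOP2 = 220 / D = 0.558
D = 220 / 0.558 = 394.3
Other denominator terms total 244
refusals = 394.3 − 244 ≈ 150

150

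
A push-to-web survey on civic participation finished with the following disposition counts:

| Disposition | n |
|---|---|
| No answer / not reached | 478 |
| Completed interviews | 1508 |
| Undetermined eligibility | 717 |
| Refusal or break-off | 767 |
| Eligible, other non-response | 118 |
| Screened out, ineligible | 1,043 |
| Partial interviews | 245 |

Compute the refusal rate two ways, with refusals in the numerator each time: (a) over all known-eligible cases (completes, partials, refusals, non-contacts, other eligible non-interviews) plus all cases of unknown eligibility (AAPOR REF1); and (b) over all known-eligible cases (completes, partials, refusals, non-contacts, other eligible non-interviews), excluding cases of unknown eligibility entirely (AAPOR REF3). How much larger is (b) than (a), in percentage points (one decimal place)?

Top: 767
Base: 1508 + 245 + 767 + 478 + 118 + 717 = 3833
REF1 = 767 / 3833 = 0.2001
Base: 1508 + 245 + 767 + 478 + 118 = 3116
REF3 = 767 / 3116 = 0.2461
Difference = 24.61 − 20.01 = 4.60 percentage points

4.6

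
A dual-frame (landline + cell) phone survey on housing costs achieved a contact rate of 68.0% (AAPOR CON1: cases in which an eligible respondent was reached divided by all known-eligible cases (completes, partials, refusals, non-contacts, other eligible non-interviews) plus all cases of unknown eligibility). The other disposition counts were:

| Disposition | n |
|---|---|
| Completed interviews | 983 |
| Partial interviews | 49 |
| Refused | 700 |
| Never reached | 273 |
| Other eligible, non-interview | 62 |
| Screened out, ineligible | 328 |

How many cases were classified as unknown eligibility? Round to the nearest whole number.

Numerator → 983 + 49 + 700 + 62 = 1794
CON1 = 1794 / D = 0.680
D = 1794 / 0.680 = 2638.2
Other denominator terms total 2067
unknown eligibility = 2638.2 − 2067 ≈ 571

571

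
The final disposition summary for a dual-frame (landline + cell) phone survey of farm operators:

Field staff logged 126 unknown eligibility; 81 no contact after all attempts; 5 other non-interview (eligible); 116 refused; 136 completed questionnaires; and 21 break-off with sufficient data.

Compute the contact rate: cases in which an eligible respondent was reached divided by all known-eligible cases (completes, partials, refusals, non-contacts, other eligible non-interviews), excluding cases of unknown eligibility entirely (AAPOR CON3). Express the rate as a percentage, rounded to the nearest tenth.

77.4%

Top → 136 + 21 + 116 + 5 = 278
Base → 136 + 21 + 116 + 81 + 5 = 359
CON3 = 278 / 359 = 0.7744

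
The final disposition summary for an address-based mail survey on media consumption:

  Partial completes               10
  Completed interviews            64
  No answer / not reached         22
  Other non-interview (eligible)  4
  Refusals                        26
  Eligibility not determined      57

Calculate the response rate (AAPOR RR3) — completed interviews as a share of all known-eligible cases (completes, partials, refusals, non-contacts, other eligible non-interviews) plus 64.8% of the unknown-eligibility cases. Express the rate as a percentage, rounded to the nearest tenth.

39.3%

Numerator: 64
Known eligible: 64 + 10 + 26 + 22 + 4 = 126
e × U: 0.6480 × 57 = 36.94
Denominator: 126 + 36.94 = 162.94
RR3 = 64 / 162.94 = 0.3928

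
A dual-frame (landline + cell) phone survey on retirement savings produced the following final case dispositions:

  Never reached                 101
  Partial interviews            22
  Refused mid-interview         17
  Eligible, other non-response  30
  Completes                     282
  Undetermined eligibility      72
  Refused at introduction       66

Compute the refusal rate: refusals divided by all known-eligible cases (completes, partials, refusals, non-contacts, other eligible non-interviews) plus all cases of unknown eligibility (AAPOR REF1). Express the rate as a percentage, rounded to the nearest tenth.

Refusal or break-off = 66 + 17 = 83
Num → 83
Denominator → 282 + 22 + 83 + 101 + 30 + 72 = 590
REF1 = 83 / 590 = 0.1407

14.1%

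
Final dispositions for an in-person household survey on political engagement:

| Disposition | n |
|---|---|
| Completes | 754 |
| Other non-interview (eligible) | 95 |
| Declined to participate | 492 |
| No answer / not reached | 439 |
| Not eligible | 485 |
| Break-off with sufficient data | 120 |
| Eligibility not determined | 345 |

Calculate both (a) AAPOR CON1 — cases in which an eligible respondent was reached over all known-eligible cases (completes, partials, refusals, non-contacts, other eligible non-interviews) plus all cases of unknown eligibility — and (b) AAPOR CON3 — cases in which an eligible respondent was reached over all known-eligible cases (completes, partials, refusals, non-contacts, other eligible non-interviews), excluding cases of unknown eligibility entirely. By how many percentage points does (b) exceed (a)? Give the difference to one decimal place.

Num = 754 + 120 + 492 + 95 = 1461
Denominator = 754 + 120 + 492 + 439 + 95 + 345 = 2245
CON1 = 1461 / 2245 = 0.6508
Denominator = 754 + 120 + 492 + 439 + 95 = 1900
CON3 = 1461 / 1900 = 0.7689
Difference = 76.89 − 65.08 = 11.81 percentage points

11.8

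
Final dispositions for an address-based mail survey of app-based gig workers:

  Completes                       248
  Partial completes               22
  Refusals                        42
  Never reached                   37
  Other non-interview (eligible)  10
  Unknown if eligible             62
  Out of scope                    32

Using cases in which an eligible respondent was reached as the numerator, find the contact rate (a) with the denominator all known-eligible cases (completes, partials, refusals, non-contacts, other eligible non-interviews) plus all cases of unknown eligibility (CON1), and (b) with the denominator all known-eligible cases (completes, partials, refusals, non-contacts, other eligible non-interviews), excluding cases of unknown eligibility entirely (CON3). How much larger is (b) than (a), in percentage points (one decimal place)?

Num → 248 + 22 + 42 + 10 = 322
Denominator → 248 + 22 + 42 + 37 + 10 + 62 = 421
CON1 = 322 / 421 = 0.7648
Denominator → 248 + 22 + 42 + 37 + 10 = 359
CON3 = 322 / 359 = 0.8969
Difference = 89.69 − 76.48 = 13.21 percentage points

13.2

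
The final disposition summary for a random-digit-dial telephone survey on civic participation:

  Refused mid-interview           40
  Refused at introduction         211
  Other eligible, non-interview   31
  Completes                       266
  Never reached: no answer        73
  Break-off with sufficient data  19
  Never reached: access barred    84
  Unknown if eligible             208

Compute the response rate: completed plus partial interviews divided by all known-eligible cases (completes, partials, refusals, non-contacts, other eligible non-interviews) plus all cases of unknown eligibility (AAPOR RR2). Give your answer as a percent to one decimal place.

Refusals = 211 + 40 = 251
No contact after all attempts = 73 + 84 = 157
Num → 266 + 19 = 285
Denominator → 266 + 19 + 251 + 157 + 31 + 208 = 932
RR2 = 285 / 932 = 0.3058

30.6%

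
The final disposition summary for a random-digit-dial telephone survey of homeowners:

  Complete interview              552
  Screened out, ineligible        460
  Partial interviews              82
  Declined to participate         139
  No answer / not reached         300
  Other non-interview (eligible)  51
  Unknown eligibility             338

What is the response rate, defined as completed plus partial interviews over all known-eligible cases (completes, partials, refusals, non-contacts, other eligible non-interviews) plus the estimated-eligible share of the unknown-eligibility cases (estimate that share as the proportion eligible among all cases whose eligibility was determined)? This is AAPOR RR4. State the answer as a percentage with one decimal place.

46.5%

Num = 552 + 82 = 634
Eligible (known) = 552 + 82 + 139 + 300 + 51 = 1124
e = 1124 / (1124 + 460) = 1124 / 1584 = 0.7096
Eligible share of unknowns = 0.7096 × 338 = 239.84
Base = 1124 + 239.84 = 1363.84
RR4 = 634 / 1363.84 = 0.4649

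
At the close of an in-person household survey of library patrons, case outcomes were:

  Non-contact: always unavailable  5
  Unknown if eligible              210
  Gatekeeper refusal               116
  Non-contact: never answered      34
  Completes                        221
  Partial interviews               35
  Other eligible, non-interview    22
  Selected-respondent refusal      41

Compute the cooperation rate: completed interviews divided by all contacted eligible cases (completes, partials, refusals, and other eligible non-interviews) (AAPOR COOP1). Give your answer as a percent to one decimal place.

50.8%

Refused = 116 + 41 = 157
Never reached = 34 + 5 = 39
Num: 221
Denominator: 221 + 35 + 157 + 22 = 435
COOP1 = 221 / 435 = 0.5080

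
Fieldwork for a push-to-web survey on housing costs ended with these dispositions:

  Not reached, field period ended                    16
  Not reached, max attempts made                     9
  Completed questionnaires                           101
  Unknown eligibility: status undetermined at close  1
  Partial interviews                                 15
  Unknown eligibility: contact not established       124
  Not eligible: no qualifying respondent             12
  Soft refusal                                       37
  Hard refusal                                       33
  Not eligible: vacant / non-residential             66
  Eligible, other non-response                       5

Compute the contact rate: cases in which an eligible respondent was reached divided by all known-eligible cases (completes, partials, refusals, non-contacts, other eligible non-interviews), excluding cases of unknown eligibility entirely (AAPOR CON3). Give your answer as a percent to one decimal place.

88.4%

Declined to participate = 33 + 37 = 70
Never reached = 16 + 9 = 25
Undetermined eligibility = 124 + 1 = 125
Out of scope = 12 + 66 = 78
Numerator → 101 + 15 + 70 + 5 = 191
Denominator → 101 + 15 + 70 + 25 + 5 = 216
CON3 = 191 / 216 = 0.8843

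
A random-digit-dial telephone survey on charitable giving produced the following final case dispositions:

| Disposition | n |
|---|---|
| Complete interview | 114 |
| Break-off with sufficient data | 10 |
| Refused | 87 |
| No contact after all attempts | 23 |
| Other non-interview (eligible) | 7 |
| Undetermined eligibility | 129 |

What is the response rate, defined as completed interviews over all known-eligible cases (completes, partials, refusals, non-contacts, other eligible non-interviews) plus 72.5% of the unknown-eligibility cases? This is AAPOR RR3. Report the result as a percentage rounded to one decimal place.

34.1%

Numerator: 114
Determined eligible: 114 + 10 + 87 + 23 + 7 = 241
e × U: 0.7250 × 129 = 93.52
Denom: 241 + 93.52 = 334.52
RR3 = 114 / 334.52 = 0.3408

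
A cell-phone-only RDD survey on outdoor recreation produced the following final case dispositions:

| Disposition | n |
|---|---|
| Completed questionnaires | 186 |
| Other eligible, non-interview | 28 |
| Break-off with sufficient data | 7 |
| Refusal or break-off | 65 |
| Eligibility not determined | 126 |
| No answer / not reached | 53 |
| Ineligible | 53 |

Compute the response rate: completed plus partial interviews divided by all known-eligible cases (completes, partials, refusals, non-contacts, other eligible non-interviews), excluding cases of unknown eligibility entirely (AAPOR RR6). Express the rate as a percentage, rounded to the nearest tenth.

56.9%

Num = 186 + 7 = 193
Denom = 186 + 7 + 65 + 53 + 28 = 339
RR6 = 193 / 339 = 0.5693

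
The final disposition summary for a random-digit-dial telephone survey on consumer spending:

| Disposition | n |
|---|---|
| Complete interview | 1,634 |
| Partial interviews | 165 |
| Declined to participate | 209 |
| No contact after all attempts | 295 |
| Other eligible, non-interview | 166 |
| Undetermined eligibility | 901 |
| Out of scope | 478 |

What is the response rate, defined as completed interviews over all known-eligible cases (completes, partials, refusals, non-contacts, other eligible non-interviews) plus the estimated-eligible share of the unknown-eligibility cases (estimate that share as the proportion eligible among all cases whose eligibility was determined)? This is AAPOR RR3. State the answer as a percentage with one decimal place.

Numerator: 1634
Eligible (known): 1634 + 165 + 209 + 295 + 166 = 2469
e = 2469 / (2469 + 478) = 2469 / 2947 = 0.8378
Eligible share of unknowns: 0.8378 × 901 = 754.86
Denominator: 2469 + 754.86 = 3223.86
RR3 = 1634 / 3223.86 = 0.5068

50.7%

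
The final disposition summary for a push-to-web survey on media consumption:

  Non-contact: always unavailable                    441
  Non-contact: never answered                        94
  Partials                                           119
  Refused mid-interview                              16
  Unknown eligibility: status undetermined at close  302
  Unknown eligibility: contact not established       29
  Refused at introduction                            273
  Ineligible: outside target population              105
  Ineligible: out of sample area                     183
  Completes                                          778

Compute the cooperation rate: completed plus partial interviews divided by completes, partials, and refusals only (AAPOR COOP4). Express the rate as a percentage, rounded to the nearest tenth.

75.6%

Refusals = 273 + 16 = 289
No contact after all attempts = 94 + 441 = 535
Unknown eligibility = 29 + 302 = 331
Not eligible = 105 + 183 = 288
Top: 778 + 119 = 897
Base: 778 + 119 + 289 = 1186
COOP4 = 897 / 1186 = 0.7563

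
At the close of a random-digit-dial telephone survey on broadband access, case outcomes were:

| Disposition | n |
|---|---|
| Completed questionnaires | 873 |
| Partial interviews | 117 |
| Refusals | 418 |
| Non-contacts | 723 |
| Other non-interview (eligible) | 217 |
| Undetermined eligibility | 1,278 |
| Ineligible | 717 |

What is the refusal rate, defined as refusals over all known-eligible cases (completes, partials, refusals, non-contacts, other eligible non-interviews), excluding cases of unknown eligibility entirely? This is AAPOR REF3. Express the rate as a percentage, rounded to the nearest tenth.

17.8%

Numerator → 418
Denom → 873 + 117 + 418 + 723 + 217 = 2348
REF3 = 418 / 2348 = 0.1780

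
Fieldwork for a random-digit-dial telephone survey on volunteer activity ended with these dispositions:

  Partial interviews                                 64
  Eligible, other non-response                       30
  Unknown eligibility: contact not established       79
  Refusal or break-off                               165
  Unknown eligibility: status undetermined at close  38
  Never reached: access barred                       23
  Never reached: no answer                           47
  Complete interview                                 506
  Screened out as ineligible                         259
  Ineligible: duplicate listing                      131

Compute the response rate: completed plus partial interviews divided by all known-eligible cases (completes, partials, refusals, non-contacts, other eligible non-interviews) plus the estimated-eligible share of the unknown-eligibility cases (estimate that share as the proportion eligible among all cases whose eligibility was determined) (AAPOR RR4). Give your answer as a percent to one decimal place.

Non-contacts = 47 + 23 = 70
Undetermined eligibility = 79 + 38 = 117
Out of scope = 259 + 131 = 390
Numerator: 506 + 64 = 570
Known eligible: 506 + 64 + 165 + 70 + 30 = 835
e = 835 / (835 + 390) = 835 / 1225 = 0.6816
e × U: 0.6816 × 117 = 79.75
Base: 835 + 79.75 = 914.75
RR4 = 570 / 914.75 = 0.6231

62.3%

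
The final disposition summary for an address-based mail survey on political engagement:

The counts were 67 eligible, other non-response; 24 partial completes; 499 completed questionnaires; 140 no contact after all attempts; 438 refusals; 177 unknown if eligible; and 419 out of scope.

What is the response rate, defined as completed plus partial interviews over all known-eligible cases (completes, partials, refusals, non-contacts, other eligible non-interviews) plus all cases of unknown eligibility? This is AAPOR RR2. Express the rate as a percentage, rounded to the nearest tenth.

38.9%

Top → 499 + 24 = 523
Denom → 499 + 24 + 438 + 140 + 67 + 177 = 1345
RR2 = 523 / 1345 = 0.3888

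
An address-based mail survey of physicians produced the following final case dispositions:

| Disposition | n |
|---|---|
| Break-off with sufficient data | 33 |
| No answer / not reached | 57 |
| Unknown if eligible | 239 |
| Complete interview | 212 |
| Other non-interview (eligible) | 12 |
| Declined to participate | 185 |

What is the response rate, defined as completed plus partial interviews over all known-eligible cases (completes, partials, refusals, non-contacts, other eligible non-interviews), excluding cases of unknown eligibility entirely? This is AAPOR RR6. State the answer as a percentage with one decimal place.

Top = 212 + 33 = 245
Denom = 212 + 33 + 185 + 57 + 12 = 499
RR6 = 245 / 499 = 0.4910

49.1%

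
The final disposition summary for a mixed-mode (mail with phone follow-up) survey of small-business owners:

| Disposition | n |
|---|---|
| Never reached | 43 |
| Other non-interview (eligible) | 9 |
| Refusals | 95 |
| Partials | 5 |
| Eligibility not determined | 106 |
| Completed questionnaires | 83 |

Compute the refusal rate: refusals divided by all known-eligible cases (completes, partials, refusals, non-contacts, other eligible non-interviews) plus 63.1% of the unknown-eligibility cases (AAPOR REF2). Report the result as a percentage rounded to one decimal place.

Num → 95
Eligible (known) → 83 + 5 + 95 + 43 + 9 = 235
Estimated eligible among unknowns → 0.6310 × 106 = 66.89
Base → 235 + 66.89 = 301.89
REF2 = 95 / 301.89 = 0.3147

31.5%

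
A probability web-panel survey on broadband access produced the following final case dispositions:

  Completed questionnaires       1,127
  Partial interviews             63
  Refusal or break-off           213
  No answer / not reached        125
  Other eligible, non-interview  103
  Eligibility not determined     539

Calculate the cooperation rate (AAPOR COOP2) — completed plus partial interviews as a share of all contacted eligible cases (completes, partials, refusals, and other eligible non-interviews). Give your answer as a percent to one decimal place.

Num → 1127 + 63 = 1190
Base → 1127 + 63 + 213 + 103 = 1506
COOP2 = 1190 / 1506 = 0.7902

79.0%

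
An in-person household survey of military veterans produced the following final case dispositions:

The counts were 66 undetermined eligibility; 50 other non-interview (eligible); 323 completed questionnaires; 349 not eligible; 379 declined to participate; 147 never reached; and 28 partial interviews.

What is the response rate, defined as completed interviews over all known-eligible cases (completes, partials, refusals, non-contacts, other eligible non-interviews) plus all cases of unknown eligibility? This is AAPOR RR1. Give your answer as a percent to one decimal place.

Num → 323
Denom → 323 + 28 + 379 + 147 + 50 + 66 = 993
RR1 = 323 / 993 = 0.3253

32.5%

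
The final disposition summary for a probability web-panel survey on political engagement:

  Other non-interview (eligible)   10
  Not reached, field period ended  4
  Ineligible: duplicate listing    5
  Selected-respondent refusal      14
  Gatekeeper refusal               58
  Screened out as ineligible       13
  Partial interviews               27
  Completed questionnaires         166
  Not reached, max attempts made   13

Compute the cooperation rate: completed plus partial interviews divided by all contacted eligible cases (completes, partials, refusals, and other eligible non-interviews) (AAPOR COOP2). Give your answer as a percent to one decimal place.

Refusal or break-off = 58 + 14 = 72
Never reached = 4 + 13 = 17
Not eligible = 13 + 5 = 18
Numerator = 166 + 27 = 193
Base = 166 + 27 + 72 + 10 = 275
COOP2 = 193 / 275 = 0.7018

70.2%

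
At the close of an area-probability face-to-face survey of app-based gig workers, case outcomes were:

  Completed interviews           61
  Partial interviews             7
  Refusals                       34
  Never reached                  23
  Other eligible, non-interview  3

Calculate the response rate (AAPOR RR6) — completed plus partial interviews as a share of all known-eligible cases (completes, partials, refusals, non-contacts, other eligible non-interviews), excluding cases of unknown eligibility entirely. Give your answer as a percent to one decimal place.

53.1%

Top → 61 + 7 = 68
Denominator → 61 + 7 + 34 + 23 + 3 = 128
RR6 = 68 / 128 = 0.5312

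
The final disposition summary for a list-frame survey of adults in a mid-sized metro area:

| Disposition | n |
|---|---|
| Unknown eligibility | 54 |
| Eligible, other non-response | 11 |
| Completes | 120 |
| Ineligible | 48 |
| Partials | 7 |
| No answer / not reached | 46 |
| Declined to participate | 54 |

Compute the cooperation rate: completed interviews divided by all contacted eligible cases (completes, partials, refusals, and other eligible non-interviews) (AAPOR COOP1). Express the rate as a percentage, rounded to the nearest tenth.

Top = 120
Denominator = 120 + 7 + 54 + 11 = 192
COOP1 = 120 / 192 = 0.6250

62.5%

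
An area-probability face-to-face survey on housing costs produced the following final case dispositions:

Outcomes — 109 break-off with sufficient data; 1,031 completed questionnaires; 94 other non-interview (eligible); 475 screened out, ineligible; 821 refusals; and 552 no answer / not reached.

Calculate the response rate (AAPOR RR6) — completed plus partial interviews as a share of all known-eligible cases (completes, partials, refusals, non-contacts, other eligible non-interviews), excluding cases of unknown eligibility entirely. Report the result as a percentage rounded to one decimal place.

Num: 1031 + 109 = 1140
Base: 1031 + 109 + 821 + 552 + 94 = 2607
RR6 = 1140 / 2607 = 0.4373

43.7%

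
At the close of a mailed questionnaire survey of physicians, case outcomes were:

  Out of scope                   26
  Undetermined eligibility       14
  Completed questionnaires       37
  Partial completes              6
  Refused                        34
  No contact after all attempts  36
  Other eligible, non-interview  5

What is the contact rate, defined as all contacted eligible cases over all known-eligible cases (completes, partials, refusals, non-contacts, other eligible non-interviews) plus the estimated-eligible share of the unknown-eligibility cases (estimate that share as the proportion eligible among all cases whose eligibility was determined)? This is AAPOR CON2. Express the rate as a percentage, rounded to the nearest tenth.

63.3%

Top → 37 + 6 + 34 + 5 = 82
Known eligible → 37 + 6 + 34 + 36 + 5 = 118
e = 118 / (118 + 26) = 118 / 144 = 0.8194
e × U → 0.8194 × 14 = 11.47
Denom → 118 + 11.47 = 129.47
CON2 = 82 / 129.47 = 0.6334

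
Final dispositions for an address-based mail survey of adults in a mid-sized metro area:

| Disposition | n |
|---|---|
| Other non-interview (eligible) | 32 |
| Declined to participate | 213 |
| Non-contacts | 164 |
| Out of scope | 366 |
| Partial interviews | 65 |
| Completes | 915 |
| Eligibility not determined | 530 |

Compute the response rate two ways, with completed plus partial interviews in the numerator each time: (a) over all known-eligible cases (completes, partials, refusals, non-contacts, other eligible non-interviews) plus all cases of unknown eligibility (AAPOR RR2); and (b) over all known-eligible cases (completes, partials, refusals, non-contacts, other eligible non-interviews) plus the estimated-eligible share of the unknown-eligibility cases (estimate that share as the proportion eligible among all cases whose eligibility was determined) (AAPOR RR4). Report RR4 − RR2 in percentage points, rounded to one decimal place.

3.1

Num: 915 + 65 = 980
Base: 915 + 65 + 213 + 164 + 32 + 530 = 1919
RR2 = 980 / 1919 = 0.5107
Eligible (known): 915 + 65 + 213 + 164 + 32 = 1389
e = 1389 / (1389 + 366) = 1389 / 1755 = 0.7915
Estimated eligible among unknowns: 0.7915 × 530 = 419.50
Base: 1389 + 419.50 = 1808.50
RR4 = 980 / 1808.50 = 0.5419
Difference = 54.19 − 51.07 = 3.12 percentage points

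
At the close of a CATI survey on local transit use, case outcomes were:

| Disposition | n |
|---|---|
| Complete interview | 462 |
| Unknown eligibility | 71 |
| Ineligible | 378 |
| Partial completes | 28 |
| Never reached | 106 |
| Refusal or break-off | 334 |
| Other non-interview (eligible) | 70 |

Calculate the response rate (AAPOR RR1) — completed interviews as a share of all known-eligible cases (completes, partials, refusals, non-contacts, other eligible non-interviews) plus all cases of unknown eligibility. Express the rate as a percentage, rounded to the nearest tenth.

43.1%

Top: 462
Denominator: 462 + 28 + 334 + 106 + 70 + 71 = 1071
RR1 = 462 / 1071 = 0.4314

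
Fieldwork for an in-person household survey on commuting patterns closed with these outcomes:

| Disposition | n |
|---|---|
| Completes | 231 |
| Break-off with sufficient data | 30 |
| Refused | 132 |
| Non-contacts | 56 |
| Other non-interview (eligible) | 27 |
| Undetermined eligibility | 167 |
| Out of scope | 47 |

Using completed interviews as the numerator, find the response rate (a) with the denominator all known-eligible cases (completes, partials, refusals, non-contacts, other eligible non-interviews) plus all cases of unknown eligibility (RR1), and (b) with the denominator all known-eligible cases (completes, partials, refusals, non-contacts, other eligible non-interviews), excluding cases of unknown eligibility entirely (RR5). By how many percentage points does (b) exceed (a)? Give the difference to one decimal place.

12.6

Numerator = 231
Denom = 231 + 30 + 132 + 56 + 27 + 167 = 643
RR1 = 231 / 643 = 0.3593
Denom = 231 + 30 + 132 + 56 + 27 = 476
RR5 = 231 / 476 = 0.4853
Difference = 48.53 − 35.93 = 12.60 percentage points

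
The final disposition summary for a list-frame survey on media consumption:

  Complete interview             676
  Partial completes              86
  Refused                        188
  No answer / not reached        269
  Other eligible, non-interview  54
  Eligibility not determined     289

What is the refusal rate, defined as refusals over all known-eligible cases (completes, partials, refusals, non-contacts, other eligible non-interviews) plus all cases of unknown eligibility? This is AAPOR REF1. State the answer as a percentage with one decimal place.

Numerator → 188
Base → 676 + 86 + 188 + 269 + 54 + 289 = 1562
REF1 = 188 / 1562 = 0.1204

12.0%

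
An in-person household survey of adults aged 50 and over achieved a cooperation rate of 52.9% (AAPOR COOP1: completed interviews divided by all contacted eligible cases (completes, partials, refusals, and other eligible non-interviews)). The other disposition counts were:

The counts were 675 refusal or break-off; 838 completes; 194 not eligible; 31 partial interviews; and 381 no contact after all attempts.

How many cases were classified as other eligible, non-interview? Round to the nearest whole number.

COOP1 = 838 / D = 0.529
D = 838 / 0.529 = 1584.1
Remaining denominator categories sum to 1544
other eligible, non-interview = 1584.1 − 1544 ≈ 40

40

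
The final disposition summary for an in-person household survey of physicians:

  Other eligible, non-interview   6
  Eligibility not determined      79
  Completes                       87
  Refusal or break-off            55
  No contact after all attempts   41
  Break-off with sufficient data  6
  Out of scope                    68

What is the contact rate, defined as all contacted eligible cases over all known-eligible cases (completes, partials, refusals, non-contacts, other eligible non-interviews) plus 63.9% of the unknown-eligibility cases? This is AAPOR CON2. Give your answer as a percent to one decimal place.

62.7%

Numerator = 87 + 6 + 55 + 6 = 154
Eligible (known) = 87 + 6 + 55 + 41 + 6 = 195
Eligible share of unknowns = 0.6390 × 79 = 50.48
Base = 195 + 50.48 = 245.48
CON2 = 154 / 245.48 = 0.6273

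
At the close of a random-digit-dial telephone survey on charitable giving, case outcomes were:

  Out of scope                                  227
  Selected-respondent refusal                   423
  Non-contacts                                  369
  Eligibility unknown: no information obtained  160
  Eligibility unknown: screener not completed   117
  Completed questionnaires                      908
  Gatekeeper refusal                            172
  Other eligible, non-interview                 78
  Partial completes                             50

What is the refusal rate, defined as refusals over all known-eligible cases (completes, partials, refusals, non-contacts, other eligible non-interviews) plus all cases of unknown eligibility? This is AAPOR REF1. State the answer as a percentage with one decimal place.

Refused = 172 + 423 = 595
Unknown if eligible = 117 + 160 = 277
Top = 595
Denom = 908 + 50 + 595 + 369 + 78 + 277 = 2277
REF1 = 595 / 2277 = 0.2613

26.1%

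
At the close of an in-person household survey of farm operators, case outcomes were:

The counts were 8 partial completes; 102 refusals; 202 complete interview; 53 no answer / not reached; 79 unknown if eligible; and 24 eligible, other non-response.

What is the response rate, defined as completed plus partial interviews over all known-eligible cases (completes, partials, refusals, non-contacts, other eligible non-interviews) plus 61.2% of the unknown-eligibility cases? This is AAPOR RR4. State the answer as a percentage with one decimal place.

Top = 202 + 8 = 210
Eligible (known) = 202 + 8 + 102 + 53 + 24 = 389
Estimated eligible among unknowns = 0.6120 × 79 = 48.35
Denominator = 389 + 48.35 = 437.35
RR4 = 210 / 437.35 = 0.4802

48.0%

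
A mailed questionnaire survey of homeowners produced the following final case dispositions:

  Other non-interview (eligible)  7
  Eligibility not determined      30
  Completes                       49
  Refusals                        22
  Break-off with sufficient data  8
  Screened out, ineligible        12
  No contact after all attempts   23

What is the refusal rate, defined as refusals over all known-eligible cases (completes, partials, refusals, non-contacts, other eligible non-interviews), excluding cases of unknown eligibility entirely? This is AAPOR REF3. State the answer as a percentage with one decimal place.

Num → 22
Denominator → 49 + 8 + 22 + 23 + 7 = 109
REF3 = 22 / 109 = 0.2018

20.2%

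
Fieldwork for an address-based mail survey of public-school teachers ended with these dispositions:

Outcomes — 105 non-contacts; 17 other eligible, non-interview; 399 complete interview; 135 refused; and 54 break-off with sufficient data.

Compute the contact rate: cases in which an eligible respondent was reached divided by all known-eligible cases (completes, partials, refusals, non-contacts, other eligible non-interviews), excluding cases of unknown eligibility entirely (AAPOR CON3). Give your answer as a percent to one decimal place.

85.2%

Num: 399 + 54 + 135 + 17 = 605
Denominator: 399 + 54 + 135 + 105 + 17 = 710
CON3 = 605 / 710 = 0.8521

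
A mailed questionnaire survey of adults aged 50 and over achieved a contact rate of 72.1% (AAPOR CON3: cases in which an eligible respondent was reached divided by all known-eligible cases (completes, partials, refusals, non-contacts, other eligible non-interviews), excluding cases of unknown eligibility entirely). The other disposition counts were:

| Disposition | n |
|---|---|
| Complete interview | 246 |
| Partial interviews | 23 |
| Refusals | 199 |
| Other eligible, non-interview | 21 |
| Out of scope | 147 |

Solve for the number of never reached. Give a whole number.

189

Num → 246 + 23 + 199 + 21 = 489
CON3 = 489 / D = 0.721
D = 489 / 0.721 = 678.2
Other denominator terms total 489
never reached = 678.2 − 489 ≈ 189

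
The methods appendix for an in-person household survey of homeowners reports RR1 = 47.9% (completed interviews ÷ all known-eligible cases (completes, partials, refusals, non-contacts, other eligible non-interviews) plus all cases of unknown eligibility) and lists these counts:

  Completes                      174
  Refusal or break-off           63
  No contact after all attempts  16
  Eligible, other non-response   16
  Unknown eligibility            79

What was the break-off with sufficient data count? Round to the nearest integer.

RR1 = 174 / D = 0.479
D = 174 / 0.479 = 363.3
Other denominator terms total 348
break-off with sufficient data = 363.3 − 348 ≈ 15

15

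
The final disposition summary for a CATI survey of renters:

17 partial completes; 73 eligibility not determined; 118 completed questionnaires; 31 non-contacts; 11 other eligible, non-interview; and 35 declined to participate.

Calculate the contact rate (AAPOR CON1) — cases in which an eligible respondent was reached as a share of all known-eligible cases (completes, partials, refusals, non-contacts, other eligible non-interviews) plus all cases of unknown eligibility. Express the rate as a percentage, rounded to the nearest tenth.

Top → 118 + 17 + 35 + 11 = 181
Denom → 118 + 17 + 35 + 31 + 11 + 73 = 285
CON1 = 181 / 285 = 0.6351

63.5%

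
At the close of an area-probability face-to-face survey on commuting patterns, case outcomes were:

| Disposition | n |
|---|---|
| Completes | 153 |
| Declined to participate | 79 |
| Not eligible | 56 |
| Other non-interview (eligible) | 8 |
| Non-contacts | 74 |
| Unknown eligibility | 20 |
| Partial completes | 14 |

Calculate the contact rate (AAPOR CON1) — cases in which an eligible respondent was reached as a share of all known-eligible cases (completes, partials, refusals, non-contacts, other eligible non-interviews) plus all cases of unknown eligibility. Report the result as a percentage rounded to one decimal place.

73.0%

Numerator → 153 + 14 + 79 + 8 = 254
Denominator → 153 + 14 + 79 + 74 + 8 + 20 = 348
CON1 = 254 / 348 = 0.7299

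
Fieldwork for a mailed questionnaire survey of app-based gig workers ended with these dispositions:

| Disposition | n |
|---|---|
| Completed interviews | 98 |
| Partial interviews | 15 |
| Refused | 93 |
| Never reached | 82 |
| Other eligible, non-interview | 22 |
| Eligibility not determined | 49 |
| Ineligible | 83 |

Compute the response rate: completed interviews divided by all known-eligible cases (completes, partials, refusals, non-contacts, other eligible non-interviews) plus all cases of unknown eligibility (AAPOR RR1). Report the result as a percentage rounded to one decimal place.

27.3%

Top: 98
Denominator: 98 + 15 + 93 + 82 + 22 + 49 = 359
RR1 = 98 / 359 = 0.2730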